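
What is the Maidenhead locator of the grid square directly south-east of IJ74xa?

IJ83ax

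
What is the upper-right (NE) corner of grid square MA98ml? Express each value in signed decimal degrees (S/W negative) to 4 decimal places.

-81.5000, 79.0833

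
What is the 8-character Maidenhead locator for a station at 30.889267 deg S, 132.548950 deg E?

PF69gc56

Add 180° to longitude and 90° to latitude: 312.54895, 59.11073.
Field: lon ⌊312.54895/20⌋ = 15 → P; lat ⌊59.11073/10⌋ = 5 → F.
Square: lon ⌊12.54895/2⌋ = 6; lat ⌊9.11073/1⌋ = 9.
Subsquare: lon ⌊0.54895/0.0833333⌋ = 6 → g; lat ⌊0.11073/0.0416667⌋ = 2 → c.
Extended square: lon ⌊0.04895/0.00833333⌋ = 5; lat ⌊0.02740/0.00416667⌋ = 6.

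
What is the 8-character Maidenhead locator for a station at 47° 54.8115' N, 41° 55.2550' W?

GN97av99

Add 180° to longitude and 90° to latitude: 138.07908, 137.91352.
Field: 138.07908/20 → 6 → G, 137.91352/10 → 13 → N; chars GN.
Square: 18.07908/2 → 9, 7.91352/1 → 7; chars 97.
Subsquare: 0.07908/0.0833333 → 0 → a, 0.91352/0.0416667 → 21 → v; chars av.
Extended square: 0.07908/0.00833333 → 9, 0.03852/0.00416667 → 9; chars 99.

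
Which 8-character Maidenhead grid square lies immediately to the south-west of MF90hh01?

MF90gh90

Longitude extended square 0; −1 → -1, wraps to 9, carry into subsquare.
Longitude subsquare h = 7; −1 → 6 = g.
Latitude extended square 1; −1 → 0.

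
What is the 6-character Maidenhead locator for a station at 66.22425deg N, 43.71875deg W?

GP86df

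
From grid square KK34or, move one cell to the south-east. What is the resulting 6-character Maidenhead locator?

KK34pq

Longitude subsquare o = 14; +1 → 15 = p.
Latitude subsquare r = 17; −1 → 16 = q.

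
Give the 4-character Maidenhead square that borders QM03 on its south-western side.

PM92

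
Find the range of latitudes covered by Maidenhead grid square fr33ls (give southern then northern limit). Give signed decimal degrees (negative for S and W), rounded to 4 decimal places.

83.7500, 83.7917

Field F=5, R=17: +5·20° lon, +17·10° lat → SW at lon -80°, lat 80°.
Square 3, 3: +3·2° lon, +3·1° lat → SW at lon -74°, lat 83°.
Subsquare l=11, s=18: +11·0.0833333° lon, +18·0.0416667° lat → SW at lon -73.0833°, lat 83.75°.
Cell spans 0.0833333° lon × 0.0416667° lat.
south 83.7500, north 83.7917.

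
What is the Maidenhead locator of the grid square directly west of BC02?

AC92

Longitude square 0; −1 → -1, wraps to 9, carry into field.
Longitude field B = 1; −1 → 0 = A.
The latitude characters are unchanged.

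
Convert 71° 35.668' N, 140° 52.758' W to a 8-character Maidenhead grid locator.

BQ91no42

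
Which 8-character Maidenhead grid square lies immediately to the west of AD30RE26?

Longitude extended square 2; −1 → 1.
The latitude characters are unchanged.

AD30re16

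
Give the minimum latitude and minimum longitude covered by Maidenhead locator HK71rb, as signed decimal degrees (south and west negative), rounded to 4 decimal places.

11.0417, -24.5833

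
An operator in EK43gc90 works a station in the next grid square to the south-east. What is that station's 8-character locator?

EK43hb09

Longitude extended square 9; +1 → 10, wraps to 0, carry into subsquare.
Longitude subsquare g = 6; +1 → 7 = h.
Latitude extended square 0; −1 → -1, wraps to 9, carry into subsquare.
Latitude subsquare c = 2; −1 → 1 = b.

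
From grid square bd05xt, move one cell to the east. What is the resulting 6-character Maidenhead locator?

Longitude subsquare x = 23; +1 → 24, wraps to 0 = a, carry into square.
Longitude square 0; +1 → 1.
The latitude characters are unchanged.

BD15at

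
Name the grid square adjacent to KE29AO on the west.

KE19xo

Longitude subsquare a = 0; −1 → -1, wraps to 23 = x, carry into square.
Longitude square 2; −1 → 1.
The latitude characters are unchanged.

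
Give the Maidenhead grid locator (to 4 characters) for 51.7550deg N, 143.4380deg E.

Offset from 180°W / 90°S: lon 323.44°, lat 141.75°.
Field: 323.44/20 → 16 → Q, 141.75/10 → 14 → O; chars QO.
Square: 3.44/2 → 1, 1.75/1 → 1; chars 11.

QO11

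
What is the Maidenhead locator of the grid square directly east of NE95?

Longitude square 9; +1 → 10, wraps to 0, carry into field.
Longitude field N = 13; +1 → 14 = O.
The latitude characters are unchanged.

OE05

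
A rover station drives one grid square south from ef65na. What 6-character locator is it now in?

EF64nx

Latitude subsquare a = 0; −1 → -1, wraps to 23 = x, carry into square.
Latitude square 5; −1 → 4.
The longitude characters are unchanged.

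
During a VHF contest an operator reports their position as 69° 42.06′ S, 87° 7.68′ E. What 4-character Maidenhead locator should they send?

Add 180° to longitude and 90° to latitude: 267.13, 20.30.
Field: lon ⌊267.13/20⌋ = 13 → N; lat ⌊20.30/10⌋ = 2 → C.
Square: lon ⌊7.13/2⌋ = 3; lat ⌊0.30/1⌋ = 0.

NC30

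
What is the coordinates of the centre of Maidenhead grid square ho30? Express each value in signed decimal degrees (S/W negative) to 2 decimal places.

50.50, -33.00

Field H=7, O=14: +7·20° lon, +14·10° lat → SW at lon -40°, lat 50°.
Square 3, 0: +3·2° lon, +0·1° lat → SW at lon -34°, lat 50°.
Cell spans 2° lon × 1° lat. Centre is SW corner plus half of each.
latitude 50.50, longitude -33.00.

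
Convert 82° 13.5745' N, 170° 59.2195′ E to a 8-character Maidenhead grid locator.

Offset from 180°W / 90°S: lon 350.98699°, lat 172.22624°.
Field (20°×10°, letters A–R): lon ⌊350.98699/20⌋ = 17 → R; lat ⌊172.22624/10⌋ = 17 → R.
Square (2°×1°, digits 0–9): lon ⌊10.98699/2⌋ = 5; lat ⌊2.22624/1⌋ = 2.
Subsquare (5′×2.5′, letters a–x): lon ⌊0.98699/0.0833333⌋ = 11 → l; lat ⌊0.22624/0.0416667⌋ = 5 → f.
Extended square (30″×15″, digits 0–9): lon ⌊0.07032/0.00833333⌋ = 8; lat ⌊0.01791/0.00416667⌋ = 4.

RR52lf84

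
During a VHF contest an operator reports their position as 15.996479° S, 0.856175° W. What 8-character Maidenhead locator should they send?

Shift to the Maidenhead origin (180°W, 90°S): lon 179.14382, lat 74.00352.
Field: lon ⌊179.14382/20⌋ = 8 → I; lat ⌊74.00352/10⌋ = 7 → H.
Square: lon ⌊19.14382/2⌋ = 9; lat ⌊4.00352/1⌋ = 4.
Subsquare: lon ⌊1.14382/0.0833333⌋ = 13 → n; lat ⌊0.00352/0.0416667⌋ = 0 → a.
Extended square: lon ⌊0.06049/0.00833333⌋ = 7; lat ⌊0.00352/0.00416667⌋ = 0.

IH94na70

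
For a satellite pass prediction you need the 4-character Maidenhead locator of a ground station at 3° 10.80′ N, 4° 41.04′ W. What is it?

IJ73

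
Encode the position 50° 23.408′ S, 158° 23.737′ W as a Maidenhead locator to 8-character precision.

BD09to26

Add 180° to longitude and 90° to latitude: 21.60438, 39.60987.
Field: 21.60438/20 → 1 → B, 39.60987/10 → 3 → D; chars BD.
Square: 1.60438/2 → 0, 9.60987/1 → 9; chars 09.
Subsquare: 1.60438/0.0833333 → 19 → t, 0.60987/0.0416667 → 14 → o; chars to.
Extended square: 0.02105/0.00833333 → 2, 0.02653/0.00416667 → 6; chars 26.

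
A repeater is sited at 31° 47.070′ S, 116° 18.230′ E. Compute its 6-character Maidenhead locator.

Shift to the Maidenhead origin (180°W, 90°S): lon 296.3038, lat 58.2155.
Field: lon ⌊296.3038/20⌋ = 14 → O; lat ⌊58.2155/10⌋ = 5 → F.
Square: lon ⌊16.3038/2⌋ = 8; lat ⌊8.2155/1⌋ = 8.
Subsquare: lon ⌊0.3038/0.0833333⌋ = 3 → d; lat ⌊0.2155/0.0416667⌋ = 5 → f.

OF88df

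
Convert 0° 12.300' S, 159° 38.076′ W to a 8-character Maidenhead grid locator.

Shift to the Maidenhead origin (180°W, 90°S): lon 20.36540, lat 89.79500.
Field: lon ⌊20.36540/20⌋ = 1 → B; lat ⌊89.79500/10⌋ = 8 → I.
Square: lon ⌊0.36540/2⌋ = 0; lat ⌊9.79500/1⌋ = 9.
Subsquare: lon ⌊0.36540/0.0833333⌋ = 4 → e; lat ⌊0.79500/0.0416667⌋ = 19 → t.
Extended square: lon ⌊0.03207/0.00833333⌋ = 3; lat ⌊0.00333/0.00416667⌋ = 0.

BI09et30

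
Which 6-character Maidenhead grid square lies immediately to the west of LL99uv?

LL99tv

Longitude subsquare u = 20; −1 → 19 = t.
The latitude characters are unchanged.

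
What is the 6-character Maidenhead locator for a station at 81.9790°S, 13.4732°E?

JA68ra

Offset from 180°W / 90°S: lon 193.4732°, lat 8.0210°.
Field (20°×10°, letters A–R): 193.4732/20 → 9 → J, 8.0210/10 → 0 → A; chars JA.
Square (2°×1°, digits 0–9): 13.4732/2 → 6, 8.0210/1 → 8; chars 68.
Subsquare (5′×2.5′, letters a–x): 1.4732/0.0833333 → 17 → r, 0.0210/0.0416667 → 0 → a; chars ra.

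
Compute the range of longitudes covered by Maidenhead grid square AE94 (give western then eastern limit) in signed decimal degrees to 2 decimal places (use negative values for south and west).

-162.00, -160.00

Field A=0, E=4: +0·20° lon, +4·10° lat → SW at lon -180°, lat -50°.
Square 9, 4: +9·2° lon, +4·1° lat → SW at lon -162°, lat -46°.
Cell spans 2° lon × 1° lat.
west -162.00, east -160.00.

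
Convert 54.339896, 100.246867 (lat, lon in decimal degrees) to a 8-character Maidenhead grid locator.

Offset from 180°W / 90°S: lon 280.24687°, lat 144.33990°.
Field (20°×10°, letters A–R): 280.24687/20 → 14 → O, 144.33990/10 → 14 → O; chars OO.
Square (2°×1°, digits 0–9): 0.24687/2 → 0, 4.33990/1 → 4; chars 04.
Subsquare (5′×2.5′, letters a–x): 0.24687/0.0833333 → 2 → c, 0.33990/0.0416667 → 8 → i; chars ci.
Extended square (30″×15″, digits 0–9): 0.08020/0.00833333 → 9, 0.00656/0.00416667 → 1; chars 91.

OO04ci91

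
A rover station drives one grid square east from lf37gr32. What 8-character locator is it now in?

LF37gr42

Longitude extended square 3; +1 → 4.
The latitude characters are unchanged.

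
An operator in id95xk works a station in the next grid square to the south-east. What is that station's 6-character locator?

JD05aj

Longitude subsquare x = 23; +1 → 24, wraps to 0 = a, carry into square.
Longitude square 9; +1 → 10, wraps to 0, carry into field.
Longitude field I = 8; +1 → 9 = J.
Latitude subsquare k = 10; −1 → 9 = j.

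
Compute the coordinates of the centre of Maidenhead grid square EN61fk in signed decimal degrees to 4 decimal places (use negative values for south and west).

41.4375, -87.5417

Field E=4, N=13: +4·20° lon, +13·10° lat → SW at lon -100°, lat 40°.
Square 6, 1: +6·2° lon, +1·1° lat → SW at lon -88°, lat 41°.
Subsquare f=5, k=10: +5·0.0833333° lon, +10·0.0416667° lat → SW at lon -87.5833°, lat 41.4167°.
Cell spans 0.0833333° lon × 0.0416667° lat. Centre is SW corner plus half of each.
latitude 41.4375, longitude -87.5417.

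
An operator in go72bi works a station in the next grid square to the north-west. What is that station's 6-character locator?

Longitude subsquare b = 1; −1 → 0 = a.
Latitude subsquare i = 8; +1 → 9 = j.

GO72aj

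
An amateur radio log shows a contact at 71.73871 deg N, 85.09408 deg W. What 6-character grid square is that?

EQ71kr

Offset from 180°W / 90°S: lon 94.9059°, lat 161.7387°.
Field: lon ⌊94.9059/20⌋ = 4 → E; lat ⌊161.7387/10⌋ = 16 → Q.
Square: lon ⌊14.9059/2⌋ = 7; lat ⌊1.7387/1⌋ = 1.
Subsquare: lon ⌊0.9059/0.0833333⌋ = 10 → k; lat ⌊0.7387/0.0416667⌋ = 17 → r.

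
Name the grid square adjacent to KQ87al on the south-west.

KQ77xk

Longitude subsquare a = 0; −1 → -1, wraps to 23 = x, carry into square.
Longitude square 8; −1 → 7.
Latitude subsquare l = 11; −1 → 10 = k.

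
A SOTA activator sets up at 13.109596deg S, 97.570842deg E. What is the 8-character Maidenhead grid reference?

NH86sv83

Offset from 180°W / 90°S: lon 277.57084°, lat 76.89040°.
Field (20°×10°, letters A–R): lon ⌊277.57084/20⌋ = 13 → N; lat ⌊76.89040/10⌋ = 7 → H.
Square (2°×1°, digits 0–9): lon ⌊17.57084/2⌋ = 8; lat ⌊6.89040/1⌋ = 6.
Subsquare (5′×2.5′, letters a–x): lon ⌊1.57084/0.0833333⌋ = 18 → s; lat ⌊0.89040/0.0416667⌋ = 21 → v.
Extended square (30″×15″, digits 0–9): lon ⌊0.07084/0.00833333⌋ = 8; lat ⌊0.01540/0.00416667⌋ = 3.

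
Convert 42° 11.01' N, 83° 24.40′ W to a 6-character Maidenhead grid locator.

EN82he

Add 180° to longitude and 90° to latitude: 96.5933, 132.1835.
Field (20°×10°, letters A–R): 96.5933/20 → 4 → E, 132.1835/10 → 13 → N; chars EN.
Square (2°×1°, digits 0–9): 16.5933/2 → 8, 2.1835/1 → 2; chars 82.
Subsquare (5′×2.5′, letters a–x): 0.5933/0.0833333 → 7 → h, 0.1835/0.0416667 → 4 → e; chars he.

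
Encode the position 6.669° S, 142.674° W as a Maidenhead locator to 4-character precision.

BI83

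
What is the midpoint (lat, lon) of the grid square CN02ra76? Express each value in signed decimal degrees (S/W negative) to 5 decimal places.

42.02708, -138.52083

Field C=2, N=13: +2·20° lon, +13·10° lat → SW at lon -140°, lat 40°.
Square 0, 2: +0·2° lon, +2·1° lat → SW at lon -140°, lat 42°.
Subsquare r=17, a=0: +17·0.0833333° lon, +0·0.0416667° lat → SW at lon -138.583°, lat 42°.
Extended square 7, 6: +7·0.00833333° lon, +6·0.00416667° lat → SW at lon -138.525°, lat 42.025°.
Cell spans 0.00833333° lon × 0.00416667° lat. Centre is SW corner plus half of each.
latitude 42.02708, longitude -138.52083.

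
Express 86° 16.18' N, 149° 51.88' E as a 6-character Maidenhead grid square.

QR46wg

Add 180° to longitude and 90° to latitude: 329.8647, 176.2697.
Field: lon ⌊329.8647/20⌋ = 16 → Q; lat ⌊176.2697/10⌋ = 17 → R.
Square: lon ⌊9.8647/2⌋ = 4; lat ⌊6.2697/1⌋ = 6.
Subsquare: lon ⌊1.8647/0.0833333⌋ = 22 → w; lat ⌊0.2697/0.0416667⌋ = 6 → g.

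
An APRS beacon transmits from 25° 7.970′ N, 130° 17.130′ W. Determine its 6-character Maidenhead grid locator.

CL45ud

Shift to the Maidenhead origin (180°W, 90°S): lon 49.7145, lat 115.1328.
Field: lon ⌊49.7145/20⌋ = 2 → C; lat ⌊115.1328/10⌋ = 11 → L.
Square: lon ⌊9.7145/2⌋ = 4; lat ⌊5.1328/1⌋ = 5.
Subsquare: lon ⌊1.7145/0.0833333⌋ = 20 → u; lat ⌊0.1328/0.0416667⌋ = 3 → d.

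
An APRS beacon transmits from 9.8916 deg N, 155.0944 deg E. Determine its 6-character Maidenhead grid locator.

QJ79nv

Shift to the Maidenhead origin (180°W, 90°S): lon 335.0944, lat 99.8916.
Field: 335.0944/20 → 16 → Q, 99.8916/10 → 9 → J; chars QJ.
Square: 15.0944/2 → 7, 9.8916/1 → 9; chars 79.
Subsquare: 1.0944/0.0833333 → 13 → n, 0.8916/0.0416667 → 21 → v; chars nv.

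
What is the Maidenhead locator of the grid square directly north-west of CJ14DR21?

CJ14dr12

Longitude extended square 2; −1 → 1.
Latitude extended square 1; +1 → 2.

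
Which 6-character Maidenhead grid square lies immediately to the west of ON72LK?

Longitude subsquare l = 11; −1 → 10 = k.
The latitude characters are unchanged.

ON72kk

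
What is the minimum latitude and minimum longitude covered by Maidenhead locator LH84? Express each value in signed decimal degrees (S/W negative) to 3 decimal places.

-16.000, 56.000

Field L=11, H=7: +11·20° lon, +7·10° lat → SW at lon 40°, lat -20°.
Square 8, 4: +8·2° lon, +4·1° lat → SW at lon 56°, lat -16°.
latitude -16.000, longitude 56.000.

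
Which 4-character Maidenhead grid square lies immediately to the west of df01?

Longitude square 0; −1 → -1, wraps to 9, carry into field.
Longitude field D = 3; −1 → 2 = C.
The latitude characters are unchanged.

CF91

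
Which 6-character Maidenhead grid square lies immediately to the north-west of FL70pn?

FL70oo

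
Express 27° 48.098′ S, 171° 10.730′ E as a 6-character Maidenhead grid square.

RG52oe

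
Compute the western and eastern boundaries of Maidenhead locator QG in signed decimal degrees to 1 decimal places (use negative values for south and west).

Field Q=16, G=6: +16·20° lon, +6·10° lat → SW at lon 140°, lat -30°.
Cell spans 20° lon × 10° lat.
west 140.0, east 160.0.

140.0, 160.0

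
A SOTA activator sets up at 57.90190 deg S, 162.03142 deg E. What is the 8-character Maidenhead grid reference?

Shift to the Maidenhead origin (180°W, 90°S): lon 342.03142, lat 32.09810.
Field: lon ⌊342.03142/20⌋ = 17 → R; lat ⌊32.09810/10⌋ = 3 → D.
Square: lon ⌊2.03142/2⌋ = 1; lat ⌊2.09810/1⌋ = 2.
Subsquare: lon ⌊0.03142/0.0833333⌋ = 0 → a; lat ⌊0.09810/0.0416667⌋ = 2 → c.
Extended square: lon ⌊0.03142/0.00833333⌋ = 3; lat ⌊0.01477/0.00416667⌋ = 3.

RD12ac33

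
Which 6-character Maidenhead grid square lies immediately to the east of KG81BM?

Longitude subsquare b = 1; +1 → 2 = c.
The latitude characters are unchanged.

KG81cm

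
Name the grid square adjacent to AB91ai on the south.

AB91ah

Latitude subsquare i = 8; −1 → 7 = h.
The longitude characters are unchanged.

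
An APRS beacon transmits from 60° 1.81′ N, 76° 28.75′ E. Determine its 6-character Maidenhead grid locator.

MP80fa

Add 180° to longitude and 90° to latitude: 256.4792, 150.0302.
Field: lon ⌊256.4792/20⌋ = 12 → M; lat ⌊150.0302/10⌋ = 15 → P.
Square: lon ⌊16.4792/2⌋ = 8; lat ⌊0.0302/1⌋ = 0.
Subsquare: lon ⌊0.4792/0.0833333⌋ = 5 → f; lat ⌊0.0302/0.0416667⌋ = 0 → a.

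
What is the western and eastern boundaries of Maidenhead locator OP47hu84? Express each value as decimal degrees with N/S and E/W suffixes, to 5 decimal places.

Field O=14, P=15: +14·20° lon, +15·10° lat → SW at lon 100°, lat 60°.
Square 4, 7: +4·2° lon, +7·1° lat → SW at lon 108°, lat 67°.
Subsquare h=7, u=20: +7·0.0833333° lon, +20·0.0416667° lat → SW at lon 108.583°, lat 67.8333°.
Extended square 8, 4: +8·0.00833333° lon, +4·0.00416667° lat → SW at lon 108.65°, lat 67.85°.
Cell spans 0.00833333° lon × 0.00416667° lat.
west 108.65000° E, east 108.65833° E.

108.65000° E, 108.65833° E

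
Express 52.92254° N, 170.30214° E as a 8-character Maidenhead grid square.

Offset from 180°W / 90°S: lon 350.30214°, lat 142.92254°.
Field: lon ⌊350.30214/20⌋ = 17 → R; lat ⌊142.92254/10⌋ = 14 → O.
Square: lon ⌊10.30214/2⌋ = 5; lat ⌊2.92254/1⌋ = 2.
Subsquare: lon ⌊0.30214/0.0833333⌋ = 3 → d; lat ⌊0.92254/0.0416667⌋ = 22 → w.
Extended square: lon ⌊0.05214/0.00833333⌋ = 6; lat ⌊0.00587/0.00416667⌋ = 1.

RO52dw61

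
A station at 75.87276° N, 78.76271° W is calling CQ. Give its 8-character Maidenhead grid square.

FQ05ou89

Offset from 180°W / 90°S: lon 101.23729°, lat 165.87276°.
Field (20°×10°, letters A–R): lon ⌊101.23729/20⌋ = 5 → F; lat ⌊165.87276/10⌋ = 16 → Q.
Square (2°×1°, digits 0–9): lon ⌊1.23729/2⌋ = 0; lat ⌊5.87276/1⌋ = 5.
Subsquare (5′×2.5′, letters a–x): lon ⌊1.23729/0.0833333⌋ = 14 → o; lat ⌊0.87276/0.0416667⌋ = 20 → u.
Extended square (30″×15″, digits 0–9): lon ⌊0.07062/0.00833333⌋ = 8; lat ⌊0.03943/0.00416667⌋ = 9.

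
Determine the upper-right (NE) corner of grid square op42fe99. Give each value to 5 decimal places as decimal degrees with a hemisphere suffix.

Field O=14, P=15: +14·20° lon, +15·10° lat → SW at lon 100°, lat 60°.
Square 4, 2: +4·2° lon, +2·1° lat → SW at lon 108°, lat 62°.
Subsquare f=5, e=4: +5·0.0833333° lon, +4·0.0416667° lat → SW at lon 108.417°, lat 62.1667°.
Extended square 9, 9: +9·0.00833333° lon, +9·0.00416667° lat → SW at lon 108.492°, lat 62.2042°.
Cell spans 0.00833333° lon × 0.00416667° lat. NE corner is SW corner plus one full cell.
latitude 62.20833° N, longitude 108.50000° E.

62.20833° N, 108.50000° E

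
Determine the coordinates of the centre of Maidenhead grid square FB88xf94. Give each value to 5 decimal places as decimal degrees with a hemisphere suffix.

71.77292° S, 62.00417° W

Field F=5, B=1: +5·20° lon, +1·10° lat → SW at lon -80°, lat -80°.
Square 8, 8: +8·2° lon, +8·1° lat → SW at lon -64°, lat -72°.
Subsquare x=23, f=5: +23·0.0833333° lon, +5·0.0416667° lat → SW at lon -62.0833°, lat -71.7917°.
Extended square 9, 4: +9·0.00833333° lon, +4·0.00416667° lat → SW at lon -62.0083°, lat -71.775°.
Cell spans 0.00833333° lon × 0.00416667° lat. Centre is SW corner plus half of each.
latitude 71.77292° S, longitude 62.00417° W.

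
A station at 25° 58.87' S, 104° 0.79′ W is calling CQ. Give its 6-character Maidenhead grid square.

Offset from 180°W / 90°S: lon 75.9868°, lat 64.0188°.
Field: lon ⌊75.9868/20⌋ = 3 → D; lat ⌊64.0188/10⌋ = 6 → G.
Square: lon ⌊15.9868/2⌋ = 7; lat ⌊4.0188/1⌋ = 4.
Subsquare: lon ⌊1.9868/0.0833333⌋ = 23 → x; lat ⌊0.0188/0.0416667⌋ = 0 → a.

DG74xa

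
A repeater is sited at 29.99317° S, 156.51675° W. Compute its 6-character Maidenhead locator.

BG10ra

Shift to the Maidenhead origin (180°W, 90°S): lon 23.4832, lat 60.0068.
Field: lon ⌊23.4832/20⌋ = 1 → B; lat ⌊60.0068/10⌋ = 6 → G.
Square: lon ⌊3.4832/2⌋ = 1; lat ⌊0.0068/1⌋ = 0.
Subsquare: lon ⌊1.4832/0.0833333⌋ = 17 → r; lat ⌊0.0068/0.0416667⌋ = 0 → a.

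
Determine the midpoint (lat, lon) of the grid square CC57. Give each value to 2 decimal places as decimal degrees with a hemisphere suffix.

62.50° S, 129.00° W

Field C=2, C=2: +2·20° lon, +2·10° lat → SW at lon -140°, lat -70°.
Square 5, 7: +5·2° lon, +7·1° lat → SW at lon -130°, lat -63°.
Cell spans 2° lon × 1° lat. Centre is SW corner plus half of each.
latitude 62.50° S, longitude 129.00° W.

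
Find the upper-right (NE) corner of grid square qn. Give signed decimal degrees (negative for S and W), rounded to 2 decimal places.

50.00, 160.00

Field Q=16, N=13: +16·20° lon, +13·10° lat → SW at lon 140°, lat 40°.
Cell spans 20° lon × 10° lat. NE corner is SW corner plus one full cell.
latitude 50.00, longitude 160.00.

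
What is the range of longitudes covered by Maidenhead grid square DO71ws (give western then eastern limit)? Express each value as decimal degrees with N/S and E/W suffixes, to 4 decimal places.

104.1667° W, 104.0833° W

Field D=3, O=14: +3·20° lon, +14·10° lat → SW at lon -120°, lat 50°.
Square 7, 1: +7·2° lon, +1·1° lat → SW at lon -106°, lat 51°.
Subsquare w=22, s=18: +22·0.0833333° lon, +18·0.0416667° lat → SW at lon -104.167°, lat 51.75°.
Cell spans 0.0833333° lon × 0.0416667° lat.
west 104.1667° W, east 104.0833° W.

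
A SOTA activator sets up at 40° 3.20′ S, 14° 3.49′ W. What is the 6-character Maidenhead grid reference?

IE29xw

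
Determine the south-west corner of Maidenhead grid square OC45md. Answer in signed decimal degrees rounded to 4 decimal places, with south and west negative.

-64.8750, 109.0000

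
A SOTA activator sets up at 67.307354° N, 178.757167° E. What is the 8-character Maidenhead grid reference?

RP97jh03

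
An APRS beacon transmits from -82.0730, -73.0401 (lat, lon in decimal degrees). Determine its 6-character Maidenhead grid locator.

FA37lw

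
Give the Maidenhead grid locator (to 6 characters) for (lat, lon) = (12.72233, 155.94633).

QK72xr

Add 180° to longitude and 90° to latitude: 335.9463, 102.7223.
Field: 335.9463/20 → 16 → Q, 102.7223/10 → 10 → K; chars QK.
Square: 15.9463/2 → 7, 2.7223/1 → 2; chars 72.
Subsquare: 1.9463/0.0833333 → 23 → x, 0.7223/0.0416667 → 17 → r; chars xr.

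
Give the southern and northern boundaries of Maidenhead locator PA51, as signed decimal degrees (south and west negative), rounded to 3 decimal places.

-89.000, -88.000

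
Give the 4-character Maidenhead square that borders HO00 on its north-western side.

Longitude square 0; −1 → -1, wraps to 9, carry into field.
Longitude field H = 7; −1 → 6 = G.
Latitude square 0; +1 → 1.

GO91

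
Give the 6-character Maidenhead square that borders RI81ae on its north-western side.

RI71xf

Longitude subsquare a = 0; −1 → -1, wraps to 23 = x, carry into square.
Longitude square 8; −1 → 7.
Latitude subsquare e = 4; +1 → 5 = f.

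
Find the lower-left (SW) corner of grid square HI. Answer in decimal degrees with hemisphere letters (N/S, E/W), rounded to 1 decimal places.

10.0° S, 40.0° W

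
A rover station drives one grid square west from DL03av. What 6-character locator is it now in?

Longitude subsquare a = 0; −1 → -1, wraps to 23 = x, carry into square.
Longitude square 0; −1 → -1, wraps to 9, carry into field.
Longitude field D = 3; −1 → 2 = C.
The latitude characters are unchanged.

CL93xv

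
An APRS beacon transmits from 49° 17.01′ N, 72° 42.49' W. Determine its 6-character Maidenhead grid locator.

FN39pg

Shift to the Maidenhead origin (180°W, 90°S): lon 107.2918, lat 139.2835.
Field (20°×10°, letters A–R): 107.2918/20 → 5 → F, 139.2835/10 → 13 → N; chars FN.
Square (2°×1°, digits 0–9): 7.2918/2 → 3, 9.2835/1 → 9; chars 39.
Subsquare (5′×2.5′, letters a–x): 1.2918/0.0833333 → 15 → p, 0.2835/0.0416667 → 6 → g; chars pg.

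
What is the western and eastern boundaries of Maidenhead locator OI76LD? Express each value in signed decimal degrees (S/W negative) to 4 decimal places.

114.9167, 115.0000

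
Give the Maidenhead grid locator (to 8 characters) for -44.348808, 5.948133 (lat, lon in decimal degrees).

JE25xp36

Offset from 180°W / 90°S: lon 185.94813°, lat 45.65119°.
Field: lon ⌊185.94813/20⌋ = 9 → J; lat ⌊45.65119/10⌋ = 4 → E.
Square: lon ⌊5.94813/2⌋ = 2; lat ⌊5.65119/1⌋ = 5.
Subsquare: lon ⌊1.94813/0.0833333⌋ = 23 → x; lat ⌊0.65119/0.0416667⌋ = 15 → p.
Extended square: lon ⌊0.03147/0.00833333⌋ = 3; lat ⌊0.02619/0.00416667⌋ = 6.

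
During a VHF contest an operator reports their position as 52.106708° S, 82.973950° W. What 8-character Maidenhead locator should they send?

ED87mv34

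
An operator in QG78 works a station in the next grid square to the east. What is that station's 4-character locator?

QG88

Longitude square 7; +1 → 8.
The latitude characters are unchanged.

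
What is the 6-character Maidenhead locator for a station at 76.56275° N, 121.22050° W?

Shift to the Maidenhead origin (180°W, 90°S): lon 58.7795, lat 166.5627.
Field: 58.7795/20 → 2 → C, 166.5627/10 → 16 → Q; chars CQ.
Square: 18.7795/2 → 9, 6.5627/1 → 6; chars 96.
Subsquare: 0.7795/0.0833333 → 9 → j, 0.5627/0.0416667 → 13 → n; chars jn.

CQ96jn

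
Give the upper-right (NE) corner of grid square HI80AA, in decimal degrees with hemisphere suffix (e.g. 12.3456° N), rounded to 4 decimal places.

9.9583° S, 23.9167° W

Field H=7, I=8: +7·20° lon, +8·10° lat → SW at lon -40°, lat -10°.
Square 8, 0: +8·2° lon, +0·1° lat → SW at lon -24°, lat -10°.
Subsquare a=0, a=0: +0·0.0833333° lon, +0·0.0416667° lat → SW at lon -24°, lat -10°.
Cell spans 0.0833333° lon × 0.0416667° lat. NE corner is SW corner plus one full cell.
latitude 9.9583° S, longitude 23.9167° W.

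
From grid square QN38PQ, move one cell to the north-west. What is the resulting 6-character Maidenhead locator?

QN38or

Longitude subsquare p = 15; −1 → 14 = o.
Latitude subsquare q = 16; +1 → 17 = r.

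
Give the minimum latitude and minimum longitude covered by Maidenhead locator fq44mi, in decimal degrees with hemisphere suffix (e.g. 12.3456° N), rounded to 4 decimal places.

74.3333° N, 71.0000° W

Field F=5, Q=16: +5·20° lon, +16·10° lat → SW at lon -80°, lat 70°.
Square 4, 4: +4·2° lon, +4·1° lat → SW at lon -72°, lat 74°.
Subsquare m=12, i=8: +12·0.0833333° lon, +8·0.0416667° lat → SW at lon -71°, lat 74.3333°.
latitude 74.3333° N, longitude 71.0000° W.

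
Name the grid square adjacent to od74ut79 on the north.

Latitude extended square 9; +1 → 10, wraps to 0, carry into subsquare.
Latitude subsquare t = 19; +1 → 20 = u.
The longitude characters are unchanged.

OD74uu70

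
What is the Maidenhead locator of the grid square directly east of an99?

BN09

Longitude square 9; +1 → 10, wraps to 0, carry into field.
Longitude field A = 0; +1 → 1 = B.
The latitude characters are unchanged.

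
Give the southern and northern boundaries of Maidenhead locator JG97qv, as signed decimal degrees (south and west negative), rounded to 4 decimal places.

Field J=9, G=6: +9·20° lon, +6·10° lat → SW at lon 0°, lat -30°.
Square 9, 7: +9·2° lon, +7·1° lat → SW at lon 18°, lat -23°.
Subsquare q=16, v=21: +16·0.0833333° lon, +21·0.0416667° lat → SW at lon 19.3333°, lat -22.125°.
Cell spans 0.0833333° lon × 0.0416667° lat.
south -22.1250, north -22.0833.

-22.1250, -22.0833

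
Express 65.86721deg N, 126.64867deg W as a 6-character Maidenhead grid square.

Shift to the Maidenhead origin (180°W, 90°S): lon 53.3513, lat 155.8672.
Field: lon ⌊53.3513/20⌋ = 2 → C; lat ⌊155.8672/10⌋ = 15 → P.
Square: lon ⌊13.3513/2⌋ = 6; lat ⌊5.8672/1⌋ = 5.
Subsquare: lon ⌊1.3513/0.0833333⌋ = 16 → q; lat ⌊0.8672/0.0416667⌋ = 20 → u.

CP65qu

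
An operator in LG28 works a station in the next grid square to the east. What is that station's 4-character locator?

Longitude square 2; +1 → 3.
The latitude characters are unchanged.

LG38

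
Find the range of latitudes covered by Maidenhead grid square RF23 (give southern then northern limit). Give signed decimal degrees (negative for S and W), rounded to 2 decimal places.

-37.00, -36.00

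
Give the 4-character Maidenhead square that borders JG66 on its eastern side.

JG76

Longitude square 6; +1 → 7.
The latitude characters are unchanged.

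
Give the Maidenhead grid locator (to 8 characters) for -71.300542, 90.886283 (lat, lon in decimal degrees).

NB58kq67

Offset from 180°W / 90°S: lon 270.88628°, lat 18.69946°.
Field: lon ⌊270.88628/20⌋ = 13 → N; lat ⌊18.69946/10⌋ = 1 → B.
Square: lon ⌊10.88628/2⌋ = 5; lat ⌊8.69946/1⌋ = 8.
Subsquare: lon ⌊0.88628/0.0833333⌋ = 10 → k; lat ⌊0.69946/0.0416667⌋ = 16 → q.
Extended square: lon ⌊0.05295/0.00833333⌋ = 6; lat ⌊0.03279/0.00416667⌋ = 7.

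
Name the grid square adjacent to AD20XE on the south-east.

Longitude subsquare x = 23; +1 → 24, wraps to 0 = a, carry into square.
Longitude square 2; +1 → 3.
Latitude subsquare e = 4; −1 → 3 = d.

AD30ad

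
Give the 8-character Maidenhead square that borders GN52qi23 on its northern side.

GN52qi24

Latitude extended square 3; +1 → 4.
The longitude characters are unchanged.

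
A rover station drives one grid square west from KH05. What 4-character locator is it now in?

Longitude square 0; −1 → -1, wraps to 9, carry into field.
Longitude field K = 10; −1 → 9 = J.
The latitude characters are unchanged.

JH95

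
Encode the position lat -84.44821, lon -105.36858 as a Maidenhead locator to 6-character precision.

Add 180° to longitude and 90° to latitude: 74.6314, 5.5518.
Field: lon ⌊74.6314/20⌋ = 3 → D; lat ⌊5.5518/10⌋ = 0 → A.
Square: lon ⌊14.6314/2⌋ = 7; lat ⌊5.5518/1⌋ = 5.
Subsquare: lon ⌊0.6314/0.0833333⌋ = 7 → h; lat ⌊0.5518/0.0416667⌋ = 13 → n.

DA75hn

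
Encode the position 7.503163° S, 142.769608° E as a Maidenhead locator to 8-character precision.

QI12jl29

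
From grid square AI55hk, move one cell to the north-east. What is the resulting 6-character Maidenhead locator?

AI55il

Longitude subsquare h = 7; +1 → 8 = i.
Latitude subsquare k = 10; +1 → 11 = l.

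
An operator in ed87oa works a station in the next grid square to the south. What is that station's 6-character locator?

Latitude subsquare a = 0; −1 → -1, wraps to 23 = x, carry into square.
Latitude square 7; −1 → 6.
The longitude characters are unchanged.

ED86ox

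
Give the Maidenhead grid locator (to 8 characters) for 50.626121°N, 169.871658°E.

Offset from 180°W / 90°S: lon 349.87166°, lat 140.62612°.
Field: lon ⌊349.87166/20⌋ = 17 → R; lat ⌊140.62612/10⌋ = 14 → O.
Square: lon ⌊9.87166/2⌋ = 4; lat ⌊0.62612/1⌋ = 0.
Subsquare: lon ⌊1.87166/0.0833333⌋ = 22 → w; lat ⌊0.62612/0.0416667⌋ = 15 → p.
Extended square: lon ⌊0.03832/0.00833333⌋ = 4; lat ⌊0.00112/0.00416667⌋ = 0.

RO40wp40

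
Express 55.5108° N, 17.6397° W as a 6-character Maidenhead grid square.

Offset from 180°W / 90°S: lon 162.3603°, lat 145.5108°.
Field: 162.3603/20 → 8 → I, 145.5108/10 → 14 → O; chars IO.
Square: 2.3603/2 → 1, 5.5108/1 → 5; chars 15.
Subsquare: 0.3603/0.0833333 → 4 → e, 0.5108/0.0416667 → 12 → m; chars em.

IO15em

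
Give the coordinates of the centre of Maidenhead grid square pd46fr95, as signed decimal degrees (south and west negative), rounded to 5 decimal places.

Field P=15, D=3: +15·20° lon, +3·10° lat → SW at lon 120°, lat -60°.
Square 4, 6: +4·2° lon, +6·1° lat → SW at lon 128°, lat -54°.
Subsquare f=5, r=17: +5·0.0833333° lon, +17·0.0416667° lat → SW at lon 128.417°, lat -53.2917°.
Extended square 9, 5: +9·0.00833333° lon, +5·0.00416667° lat → SW at lon 128.492°, lat -53.2708°.
Cell spans 0.00833333° lon × 0.00416667° lat. Centre is SW corner plus half of each.
latitude -53.26875, longitude 128.49583.

-53.26875, 128.49583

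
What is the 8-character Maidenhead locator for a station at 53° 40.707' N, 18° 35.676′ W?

Offset from 180°W / 90°S: lon 161.40540°, lat 143.67845°.
Field (20°×10°, letters A–R): lon ⌊161.40540/20⌋ = 8 → I; lat ⌊143.67845/10⌋ = 14 → O.
Square (2°×1°, digits 0–9): lon ⌊1.40540/2⌋ = 0; lat ⌊3.67845/1⌋ = 3.
Subsquare (5′×2.5′, letters a–x): lon ⌊1.40540/0.0833333⌋ = 16 → q; lat ⌊0.67845/0.0416667⌋ = 16 → q.
Extended square (30″×15″, digits 0–9): lon ⌊0.07207/0.00833333⌋ = 8; lat ⌊0.01178/0.00416667⌋ = 2.

IO03qq82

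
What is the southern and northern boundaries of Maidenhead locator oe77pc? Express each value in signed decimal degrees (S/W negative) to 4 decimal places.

-42.9167, -42.8750

Field O=14, E=4: +14·20° lon, +4·10° lat → SW at lon 100°, lat -50°.
Square 7, 7: +7·2° lon, +7·1° lat → SW at lon 114°, lat -43°.
Subsquare p=15, c=2: +15·0.0833333° lon, +2·0.0416667° lat → SW at lon 115.25°, lat -42.9167°.
Cell spans 0.0833333° lon × 0.0416667° lat.
south -42.9167, north -42.8750.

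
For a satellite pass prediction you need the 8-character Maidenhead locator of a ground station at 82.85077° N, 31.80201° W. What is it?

Offset from 180°W / 90°S: lon 148.19799°, lat 172.85077°.
Field: lon ⌊148.19799/20⌋ = 7 → H; lat ⌊172.85077/10⌋ = 17 → R.
Square: lon ⌊8.19799/2⌋ = 4; lat ⌊2.85077/1⌋ = 2.
Subsquare: lon ⌊0.19799/0.0833333⌋ = 2 → c; lat ⌊0.85077/0.0416667⌋ = 20 → u.
Extended square: lon ⌊0.03132/0.00833333⌋ = 3; lat ⌊0.01744/0.00416667⌋ = 4.

HR42cu34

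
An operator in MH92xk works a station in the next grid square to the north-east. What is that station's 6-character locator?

NH02al

Longitude subsquare x = 23; +1 → 24, wraps to 0 = a, carry into square.
Longitude square 9; +1 → 10, wraps to 0, carry into field.
Longitude field M = 12; +1 → 13 = N.
Latitude subsquare k = 10; +1 → 11 = l.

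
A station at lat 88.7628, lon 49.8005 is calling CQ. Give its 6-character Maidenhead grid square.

LR48vs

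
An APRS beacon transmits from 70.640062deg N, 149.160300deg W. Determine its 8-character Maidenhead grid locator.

Add 180° to longitude and 90° to latitude: 30.83970, 160.64006.
Field: lon ⌊30.83970/20⌋ = 1 → B; lat ⌊160.64006/10⌋ = 16 → Q.
Square: lon ⌊10.83970/2⌋ = 5; lat ⌊0.64006/1⌋ = 0.
Subsquare: lon ⌊0.83970/0.0833333⌋ = 10 → k; lat ⌊0.64006/0.0416667⌋ = 15 → p.
Extended square: lon ⌊0.00637/0.00833333⌋ = 0; lat ⌊0.01506/0.00416667⌋ = 3.

BQ50kp03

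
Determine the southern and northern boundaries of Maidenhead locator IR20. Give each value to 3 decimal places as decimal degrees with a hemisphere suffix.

Field I=8, R=17: +8·20° lon, +17·10° lat → SW at lon -20°, lat 80°.
Square 2, 0: +2·2° lon, +0·1° lat → SW at lon -16°, lat 80°.
Cell spans 2° lon × 1° lat.
south 80.000° N, north 81.000° N.

80.000° N, 81.000° N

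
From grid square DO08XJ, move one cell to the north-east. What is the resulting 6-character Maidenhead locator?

DO18ak

Longitude subsquare x = 23; +1 → 24, wraps to 0 = a, carry into square.
Longitude square 0; +1 → 1.
Latitude subsquare j = 9; +1 → 10 = k.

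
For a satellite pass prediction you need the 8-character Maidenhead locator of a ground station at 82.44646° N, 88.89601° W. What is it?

Offset from 180°W / 90°S: lon 91.10399°, lat 172.44646°.
Field (20°×10°, letters A–R): lon ⌊91.10399/20⌋ = 4 → E; lat ⌊172.44646/10⌋ = 17 → R.
Square (2°×1°, digits 0–9): lon ⌊11.10399/2⌋ = 5; lat ⌊2.44646/1⌋ = 2.
Subsquare (5′×2.5′, letters a–x): lon ⌊1.10399/0.0833333⌋ = 13 → n; lat ⌊0.44646/0.0416667⌋ = 10 → k.
Extended square (30″×15″, digits 0–9): lon ⌊0.02066/0.00833333⌋ = 2; lat ⌊0.02979/0.00416667⌋ = 7.

ER52nk27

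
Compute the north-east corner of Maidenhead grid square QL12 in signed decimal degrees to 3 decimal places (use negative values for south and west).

23.000, 144.000

Field Q=16, L=11: +16·20° lon, +11·10° lat → SW at lon 140°, lat 20°.
Square 1, 2: +1·2° lon, +2·1° lat → SW at lon 142°, lat 22°.
Cell spans 2° lon × 1° lat. NE corner is SW corner plus one full cell.
latitude 23.000, longitude 144.000.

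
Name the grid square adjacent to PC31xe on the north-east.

PC41af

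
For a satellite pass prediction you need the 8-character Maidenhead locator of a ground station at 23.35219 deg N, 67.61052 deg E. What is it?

ML33ti34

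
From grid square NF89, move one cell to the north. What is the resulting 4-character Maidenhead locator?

Latitude square 9; +1 → 10, wraps to 0, carry into field.
Latitude field F = 5; +1 → 6 = G.
The longitude characters are unchanged.

NG80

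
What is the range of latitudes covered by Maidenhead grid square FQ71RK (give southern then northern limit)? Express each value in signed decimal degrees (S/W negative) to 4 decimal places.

Field F=5, Q=16: +5·20° lon, +16·10° lat → SW at lon -80°, lat 70°.
Square 7, 1: +7·2° lon, +1·1° lat → SW at lon -66°, lat 71°.
Subsquare r=17, k=10: +17·0.0833333° lon, +10·0.0416667° lat → SW at lon -64.5833°, lat 71.4167°.
Cell spans 0.0833333° lon × 0.0416667° lat.
south 71.4167, north 71.4583.

71.4167, 71.4583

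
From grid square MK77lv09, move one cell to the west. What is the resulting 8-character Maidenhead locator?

MK77kv99

Longitude extended square 0; −1 → -1, wraps to 9, carry into subsquare.
Longitude subsquare l = 11; −1 → 10 = k.
The latitude characters are unchanged.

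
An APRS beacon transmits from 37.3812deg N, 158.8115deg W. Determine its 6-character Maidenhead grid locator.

BM07oj

Offset from 180°W / 90°S: lon 21.1885°, lat 127.3812°.
Field (20°×10°, letters A–R): lon ⌊21.1885/20⌋ = 1 → B; lat ⌊127.3812/10⌋ = 12 → M.
Square (2°×1°, digits 0–9): lon ⌊1.1885/2⌋ = 0; lat ⌊7.3812/1⌋ = 7.
Subsquare (5′×2.5′, letters a–x): lon ⌊1.1885/0.0833333⌋ = 14 → o; lat ⌊0.3812/0.0416667⌋ = 9 → j.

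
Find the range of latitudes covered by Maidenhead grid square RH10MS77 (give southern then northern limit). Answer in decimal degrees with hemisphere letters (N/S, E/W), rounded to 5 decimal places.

Field R=17, H=7: +17·20° lon, +7·10° lat → SW at lon 160°, lat -20°.
Square 1, 0: +1·2° lon, +0·1° lat → SW at lon 162°, lat -20°.
Subsquare m=12, s=18: +12·0.0833333° lon, +18·0.0416667° lat → SW at lon 163°, lat -19.25°.
Extended square 7, 7: +7·0.00833333° lon, +7·0.00416667° lat → SW at lon 163.058°, lat -19.2208°.
Cell spans 0.00833333° lon × 0.00416667° lat.
south 19.22083° S, north 19.21667° S.

19.22083° S, 19.21667° S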